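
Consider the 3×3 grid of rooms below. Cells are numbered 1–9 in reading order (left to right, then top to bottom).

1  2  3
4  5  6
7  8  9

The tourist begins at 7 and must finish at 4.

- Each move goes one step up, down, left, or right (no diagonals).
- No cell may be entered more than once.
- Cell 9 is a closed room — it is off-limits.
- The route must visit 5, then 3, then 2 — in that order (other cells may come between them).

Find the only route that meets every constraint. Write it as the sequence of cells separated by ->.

7 -> 8 -> 5 -> 6 -> 3 -> 2 -> 1 -> 4

The waypoints must appear in the order 5, 3, 2, with no cell reused.
Route from 7: right to 8, up to 5, right to 6, up to 3, 2× left (reaching 1), down to 4 — 7 moves in all.
Check: order respected (5 at step 2, 3 at step 4, 2 at step 5).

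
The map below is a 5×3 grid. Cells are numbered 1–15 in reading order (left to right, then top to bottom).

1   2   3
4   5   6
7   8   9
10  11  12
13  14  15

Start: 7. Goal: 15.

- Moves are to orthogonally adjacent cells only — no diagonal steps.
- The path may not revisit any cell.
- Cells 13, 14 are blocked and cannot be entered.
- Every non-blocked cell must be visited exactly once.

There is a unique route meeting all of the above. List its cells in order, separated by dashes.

Need to visit all 13 open cells exactly once, starting at 7 and ending at 15.
Cell 10 has only two open neighbours (7 and 11), so the path must pass straight through it: one of those is the cell it's entered from and the other is where it exits.
Route from 7: down 1 to 10, right 1 to 11, up 2 to 5, left 1 to 4, up 1 to 1, right 2 to 3, down 4 to 15 — 12 moves in all.
Check: all 13 open cells covered.

7 - 10 - 11 - 8 - 5 - 4 - 1 - 2 - 3 - 6 - 9 - 12 - 15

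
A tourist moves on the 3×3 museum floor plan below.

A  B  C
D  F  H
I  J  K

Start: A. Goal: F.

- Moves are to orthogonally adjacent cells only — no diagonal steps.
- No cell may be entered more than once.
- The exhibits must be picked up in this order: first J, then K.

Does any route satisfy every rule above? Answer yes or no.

yes

One route that works: A → D → I → J → K → H → F.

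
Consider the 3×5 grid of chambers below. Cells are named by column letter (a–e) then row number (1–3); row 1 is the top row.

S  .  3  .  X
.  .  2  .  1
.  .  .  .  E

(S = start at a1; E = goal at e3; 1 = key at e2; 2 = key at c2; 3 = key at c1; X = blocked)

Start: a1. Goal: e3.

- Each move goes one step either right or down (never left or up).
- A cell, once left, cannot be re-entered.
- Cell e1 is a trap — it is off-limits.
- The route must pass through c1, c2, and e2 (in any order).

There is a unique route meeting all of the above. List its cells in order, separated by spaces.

a1 b1 c1 c2 d2 e2 e3

Moves only go right or down, so the column and row indices never decrease.
Route from a1: 2× right (reaching c1), down to c2, 2× right (reaching e2), down to e3 — 6 moves in all.
Check: all required cells visited.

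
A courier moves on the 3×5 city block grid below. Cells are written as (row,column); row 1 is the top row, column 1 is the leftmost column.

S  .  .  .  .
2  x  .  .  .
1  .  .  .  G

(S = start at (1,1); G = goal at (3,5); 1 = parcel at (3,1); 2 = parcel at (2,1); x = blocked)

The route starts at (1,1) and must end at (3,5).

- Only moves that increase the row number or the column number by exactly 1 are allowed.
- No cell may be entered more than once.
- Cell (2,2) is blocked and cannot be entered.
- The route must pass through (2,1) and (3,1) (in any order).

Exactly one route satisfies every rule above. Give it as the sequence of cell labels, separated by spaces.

(1,1) (2,1) (3,1) (3,2) (3,3) (3,4) (3,5)

Moves only go right or down, so the column and row indices never decrease.
Route from (1,1): 2× down (reaching (3,1)), 4× right (reaching (3,5)) — 6 moves in all.
Check: all required cells visited.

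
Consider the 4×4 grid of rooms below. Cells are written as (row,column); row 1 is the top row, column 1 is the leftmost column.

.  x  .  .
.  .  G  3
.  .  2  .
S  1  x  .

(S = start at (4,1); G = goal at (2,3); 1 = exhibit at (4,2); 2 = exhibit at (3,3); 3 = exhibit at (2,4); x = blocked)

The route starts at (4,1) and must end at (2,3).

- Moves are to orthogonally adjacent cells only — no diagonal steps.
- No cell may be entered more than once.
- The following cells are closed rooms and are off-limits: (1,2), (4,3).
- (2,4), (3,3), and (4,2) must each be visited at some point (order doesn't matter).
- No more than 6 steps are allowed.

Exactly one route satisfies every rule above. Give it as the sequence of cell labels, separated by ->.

(4,1) -> (4,2) -> (3,2) -> (3,3) -> (3,4) -> (2,4) -> (2,3)

The 6-move cap with required stops at (2,4), (3,3), (4,2) leaves no slack for detours.
Route from (4,1): right to (4,2), up to (3,2), 2× right (reaching (3,4)), up to (2,4), left to (2,3) — 6 moves in all.
Check: all required cells visited; 6 ≤ 6 moves.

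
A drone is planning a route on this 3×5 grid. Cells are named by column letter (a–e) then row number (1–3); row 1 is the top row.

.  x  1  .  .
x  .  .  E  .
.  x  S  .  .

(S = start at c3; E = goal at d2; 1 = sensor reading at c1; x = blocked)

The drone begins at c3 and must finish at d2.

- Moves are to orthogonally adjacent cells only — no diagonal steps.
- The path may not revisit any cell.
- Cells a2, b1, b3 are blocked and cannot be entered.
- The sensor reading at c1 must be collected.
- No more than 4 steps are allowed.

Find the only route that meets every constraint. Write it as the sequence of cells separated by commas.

The 4-move cap with required stops at c1 leaves no slack for detours.
Route from c3: 2× up (reaching c1), right to d1, down to d2 — 4 moves in all.
Check: all required cells visited; 4 ≤ 4 moves.

c3, c2, c1, d1, d2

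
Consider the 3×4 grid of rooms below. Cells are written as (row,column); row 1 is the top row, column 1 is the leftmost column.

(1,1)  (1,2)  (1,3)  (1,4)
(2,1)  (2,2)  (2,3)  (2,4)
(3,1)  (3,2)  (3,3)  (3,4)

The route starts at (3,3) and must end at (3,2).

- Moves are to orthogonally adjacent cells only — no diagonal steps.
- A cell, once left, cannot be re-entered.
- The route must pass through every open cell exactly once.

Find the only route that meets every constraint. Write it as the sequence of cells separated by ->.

Need to visit all 12 open cells exactly once, starting at (3,3) and ending at (3,2).
Cell (1,1) has only two open neighbours ((2,1) and (1,2)), so the path must pass straight through it: one of those is the cell it's entered from and the other is where it exits.
Route from (3,3): right 1 to (3,4), up 2 to (1,4), left 1 to (1,3), down 1 to (2,3), left 1 to (2,2), up 1 to (1,2), left 1 to (1,1), down 2 to (3,1), right 1 to (3,2) — 11 moves in all.
Check: all 12 open cells covered.

(3,3) -> (3,4) -> (2,4) -> (1,4) -> (1,3) -> (2,3) -> (2,2) -> (1,2) -> (1,1) -> (2,1) -> (3,1) -> (3,2)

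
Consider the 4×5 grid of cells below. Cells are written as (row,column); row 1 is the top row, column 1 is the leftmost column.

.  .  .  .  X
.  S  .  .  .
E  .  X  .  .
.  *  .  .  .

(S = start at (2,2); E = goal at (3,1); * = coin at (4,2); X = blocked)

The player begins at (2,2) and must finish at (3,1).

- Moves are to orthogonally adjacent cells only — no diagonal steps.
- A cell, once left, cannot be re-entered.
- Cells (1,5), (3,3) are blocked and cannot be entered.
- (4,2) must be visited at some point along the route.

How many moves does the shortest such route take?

Any route passes through (4,2) somewhere between (2,2) and (3,1). Summing Manhattan distances along the two legs ((2,2) → (4,2) → (3,1)) gives a lower bound of 2 + 2 = 4 moves.
A route of 4 moves achieves this: (2,2) → (3,2) → (4,2) → (4,1) → (3,1).
Since 4 matches the lower bound, it is optimal.

4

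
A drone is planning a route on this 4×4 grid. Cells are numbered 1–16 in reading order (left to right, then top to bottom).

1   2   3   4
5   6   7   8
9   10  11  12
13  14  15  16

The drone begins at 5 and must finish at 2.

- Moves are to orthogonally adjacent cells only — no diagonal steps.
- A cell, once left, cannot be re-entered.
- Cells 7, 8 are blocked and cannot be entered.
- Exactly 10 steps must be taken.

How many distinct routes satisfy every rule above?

1

Need simple routes of exactly 10 moves from 5 to 2 (Manhattan distance 2, so 4 moves are spent on a detour and 4 undoing it).
Enumerating: 5 9 13 14 15 16 12 11 10 6 2.
That gives 1 route.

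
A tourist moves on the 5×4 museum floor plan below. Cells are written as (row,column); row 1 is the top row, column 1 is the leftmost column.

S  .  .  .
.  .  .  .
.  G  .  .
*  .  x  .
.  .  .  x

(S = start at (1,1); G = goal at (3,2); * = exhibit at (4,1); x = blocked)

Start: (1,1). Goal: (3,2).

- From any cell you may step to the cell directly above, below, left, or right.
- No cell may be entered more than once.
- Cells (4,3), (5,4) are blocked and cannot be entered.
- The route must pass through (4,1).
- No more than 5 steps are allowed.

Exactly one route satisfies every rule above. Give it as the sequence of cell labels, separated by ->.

The 5-move cap with required stops at (4,1) leaves no slack for detours.
Route from (1,1): down 3 to (4,1), right 1 to (4,2), up 1 to (3,2) — 5 moves in all.
Check: all required cells visited; 5 ≤ 5 moves.

(1,1) -> (2,1) -> (3,1) -> (4,1) -> (4,2) -> (3,2)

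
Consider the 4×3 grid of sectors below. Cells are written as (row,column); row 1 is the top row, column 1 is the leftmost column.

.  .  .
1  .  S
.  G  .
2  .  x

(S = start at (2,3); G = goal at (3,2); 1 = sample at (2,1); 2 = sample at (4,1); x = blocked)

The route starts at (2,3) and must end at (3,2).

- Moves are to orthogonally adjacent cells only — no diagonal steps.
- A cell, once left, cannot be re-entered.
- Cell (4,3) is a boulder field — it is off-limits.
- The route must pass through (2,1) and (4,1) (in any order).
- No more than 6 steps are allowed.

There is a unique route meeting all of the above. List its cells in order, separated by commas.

(2,3), (2,2), (2,1), (3,1), (4,1), (4,2), (3,2)

Any route must reach (2,1) and (4,1) and still end at (3,2) within 6 moves, so the order of the required stops is forced.
Route from (2,3): left 2 to (2,1), down 2 to (4,1), right 1 to (4,2), up 1 to (3,2) — 6 moves in all.
Check: all required cells visited; 6 ≤ 6 moves.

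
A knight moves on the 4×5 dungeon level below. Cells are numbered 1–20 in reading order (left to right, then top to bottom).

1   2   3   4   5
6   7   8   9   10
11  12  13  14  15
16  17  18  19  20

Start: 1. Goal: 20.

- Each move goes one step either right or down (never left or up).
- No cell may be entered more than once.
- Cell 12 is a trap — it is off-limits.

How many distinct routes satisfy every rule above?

A right/down-only route from 1 to 20 makes exactly 3 down-moves and 4 right-moves in some order.
With no other constraints that would be C(7,3) = 35 routes.
Subtract routes through each blocked cell (inclusion–exclusion for overlaps): − through 12: 12 → 23.
That gives 23 routes.

23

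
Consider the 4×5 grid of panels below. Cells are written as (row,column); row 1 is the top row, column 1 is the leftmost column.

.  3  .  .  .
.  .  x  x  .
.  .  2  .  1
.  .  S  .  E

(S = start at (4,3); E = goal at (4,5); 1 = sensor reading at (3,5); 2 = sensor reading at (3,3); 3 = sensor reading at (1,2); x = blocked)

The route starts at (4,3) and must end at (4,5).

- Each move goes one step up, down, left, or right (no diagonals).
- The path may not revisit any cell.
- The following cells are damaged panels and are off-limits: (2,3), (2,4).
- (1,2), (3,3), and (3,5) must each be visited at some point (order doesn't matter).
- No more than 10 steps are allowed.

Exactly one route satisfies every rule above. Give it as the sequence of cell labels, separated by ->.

The budget equals the shortest possible length, so every move has to be on a shortest route through the required cells.
Route from (4,3): up 1 to (3,3), left 1 to (3,2), up 2 to (1,2), right 3 to (1,5), down 3 to (4,5) — 10 moves in all.
Check: all required cells visited; 10 ≤ 10 moves.

(4,3) -> (3,3) -> (3,2) -> (2,2) -> (1,2) -> (1,3) -> (1,4) -> (1,5) -> (2,5) -> (3,5) -> (4,5)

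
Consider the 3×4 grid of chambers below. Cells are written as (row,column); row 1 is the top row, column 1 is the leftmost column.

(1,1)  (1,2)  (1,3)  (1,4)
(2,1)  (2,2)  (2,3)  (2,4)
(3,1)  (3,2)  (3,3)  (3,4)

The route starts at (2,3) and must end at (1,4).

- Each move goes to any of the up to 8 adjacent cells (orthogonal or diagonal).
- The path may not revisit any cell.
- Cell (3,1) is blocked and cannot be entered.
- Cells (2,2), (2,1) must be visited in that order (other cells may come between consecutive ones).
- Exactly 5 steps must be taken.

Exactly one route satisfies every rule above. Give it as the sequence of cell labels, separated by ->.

The waypoints must appear in the order (2,2), (2,1), with no cell reused.
Route from (2,3): left 2 to (2,1), up-right 1 to (1,2), right 2 to (1,4) — 5 moves in all.
Check: order respected ((2,2) at step 1, (2,1) at step 2); 5 moves as required.

(2,3) -> (2,2) -> (2,1) -> (1,2) -> (1,3) -> (1,4)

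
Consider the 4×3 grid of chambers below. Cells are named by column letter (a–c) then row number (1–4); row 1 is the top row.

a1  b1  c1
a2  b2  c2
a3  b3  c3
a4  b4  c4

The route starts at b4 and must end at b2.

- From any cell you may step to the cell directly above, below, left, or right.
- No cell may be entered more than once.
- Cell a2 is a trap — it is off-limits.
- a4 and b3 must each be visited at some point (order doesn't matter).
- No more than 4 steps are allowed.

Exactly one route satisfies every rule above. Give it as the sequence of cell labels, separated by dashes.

b4 - a4 - a3 - b3 - b2

The budget equals the shortest possible length, so every move has to be on a shortest route through the required cells.
Route from b4: left to a4, up to a3, right to b3, up to b2 — 4 moves in all.
Check: all required cells visited; 4 ≤ 4 moves.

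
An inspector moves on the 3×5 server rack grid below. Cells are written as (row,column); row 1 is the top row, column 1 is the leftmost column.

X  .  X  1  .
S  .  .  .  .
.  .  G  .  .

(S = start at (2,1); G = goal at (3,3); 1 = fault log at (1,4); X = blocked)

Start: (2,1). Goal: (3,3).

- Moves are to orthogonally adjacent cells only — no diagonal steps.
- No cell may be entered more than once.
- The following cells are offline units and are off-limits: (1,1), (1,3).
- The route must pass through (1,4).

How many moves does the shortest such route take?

9

Any route passes through (1,4) somewhere between (2,1) and (3,3). Summing Manhattan distances along the two legs ((2,1) → (1,4) → (3,3)) gives a lower bound of 4 + 3 = 7 moves.
The shortest route satisfying every rule uses 9 moves: (2,1) → (2,2) → (2,3) → (2,4) → (1,4) → (1,5) → (2,5) → (3,5) → (3,4) → (3,3).
The bound of 7 isn't tight here; checking systematically, no route of length 7 through 8 satisfies every constraint, so 9 is the minimum.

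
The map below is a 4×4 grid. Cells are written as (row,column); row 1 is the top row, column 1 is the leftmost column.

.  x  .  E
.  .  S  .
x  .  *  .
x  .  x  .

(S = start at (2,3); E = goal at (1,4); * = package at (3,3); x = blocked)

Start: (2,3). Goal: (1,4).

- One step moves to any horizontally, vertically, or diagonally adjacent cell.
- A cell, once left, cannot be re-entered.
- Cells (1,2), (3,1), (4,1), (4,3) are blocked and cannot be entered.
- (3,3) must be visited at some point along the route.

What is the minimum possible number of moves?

Any route passes through (3,3) somewhere between (2,3) and (1,4). Summing Chebyshev distances along the two legs ((2,3) → (3,3) → (1,4)) gives a lower bound of 1 + 2 = 3 moves.
A route of 3 moves achieves this: (2,3) → (3,3) → (2,4) → (1,4).
Since 3 matches the lower bound, it is optimal.

3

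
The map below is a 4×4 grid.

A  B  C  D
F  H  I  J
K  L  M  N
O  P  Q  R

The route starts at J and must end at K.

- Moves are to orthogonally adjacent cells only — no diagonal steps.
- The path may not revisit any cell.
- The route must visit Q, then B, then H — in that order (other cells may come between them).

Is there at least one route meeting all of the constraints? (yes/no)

yes

One route that works: J → N → R → Q → M → I → C → B → H → L → K.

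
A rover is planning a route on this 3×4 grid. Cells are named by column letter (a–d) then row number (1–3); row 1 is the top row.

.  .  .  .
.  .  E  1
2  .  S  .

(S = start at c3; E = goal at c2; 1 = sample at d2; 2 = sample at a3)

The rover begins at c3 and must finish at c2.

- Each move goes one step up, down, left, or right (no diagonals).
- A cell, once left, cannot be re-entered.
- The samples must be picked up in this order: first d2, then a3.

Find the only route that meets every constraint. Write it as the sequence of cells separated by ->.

The waypoints must appear in the order d2, a3, with no cell reused.
Route from c3: right to d3, 2× up (reaching d1), 3× left (reaching a1), 2× down (reaching a3), right to b3, up to b2, right to c2 — 11 moves in all.
Check: order respected (1 at step 2, 2 at step 8).

c3 -> d3 -> d2 -> d1 -> c1 -> b1 -> a1 -> a2 -> a3 -> b3 -> b2 -> c2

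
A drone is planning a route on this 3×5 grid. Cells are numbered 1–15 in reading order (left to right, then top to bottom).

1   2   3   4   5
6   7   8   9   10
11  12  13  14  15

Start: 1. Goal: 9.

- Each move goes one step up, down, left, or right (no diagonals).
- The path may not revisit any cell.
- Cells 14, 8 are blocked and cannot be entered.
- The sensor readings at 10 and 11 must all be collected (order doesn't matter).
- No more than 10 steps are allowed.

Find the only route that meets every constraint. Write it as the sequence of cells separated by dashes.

1 - 6 - 11 - 12 - 7 - 2 - 3 - 4 - 5 - 10 - 9

Any route must reach 10 and 11 and still end at 9 within 10 moves, so the order of the required stops is forced.
Route from 1: 2× down (reaching 11), right to 12, 2× up (reaching 2), 3× right (reaching 5), down to 10, left to 9 — 10 moves in all.
Check: all required cells visited; 10 ≤ 10 moves.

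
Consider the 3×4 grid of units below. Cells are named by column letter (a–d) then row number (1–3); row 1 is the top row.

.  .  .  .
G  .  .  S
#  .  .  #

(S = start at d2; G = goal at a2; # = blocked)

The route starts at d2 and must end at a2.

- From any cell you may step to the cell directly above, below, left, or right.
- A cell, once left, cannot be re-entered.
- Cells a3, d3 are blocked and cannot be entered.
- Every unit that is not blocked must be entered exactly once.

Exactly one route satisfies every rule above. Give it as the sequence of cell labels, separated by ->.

d2 -> d1 -> c1 -> c2 -> c3 -> b3 -> b2 -> b1 -> a1 -> a2

Need to visit all 10 open cells exactly once, starting at d2 and ending at a2.
Route from d2: up to d1, left to c1, 2× down (reaching c3), left to b3, 2× up (reaching b1), left to a1, down to a2 — 9 moves in all.
Check: all 10 open cells covered.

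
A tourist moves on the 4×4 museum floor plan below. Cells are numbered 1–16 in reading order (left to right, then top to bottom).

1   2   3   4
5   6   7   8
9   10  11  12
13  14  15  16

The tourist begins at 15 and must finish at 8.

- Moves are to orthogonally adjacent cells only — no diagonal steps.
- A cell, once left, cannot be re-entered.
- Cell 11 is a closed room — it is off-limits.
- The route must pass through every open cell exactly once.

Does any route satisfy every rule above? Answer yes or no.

Colour the cells like a checkerboard: each orthogonal step flips colour, so a Hamiltonian route alternates colours. Here there are 7 cells of one colour and 8 of the other, with start on the opposite colour to the goal — the counts and endpoints can't be arranged into an alternating sequence of length 15, so no Hamiltonian route exists.

no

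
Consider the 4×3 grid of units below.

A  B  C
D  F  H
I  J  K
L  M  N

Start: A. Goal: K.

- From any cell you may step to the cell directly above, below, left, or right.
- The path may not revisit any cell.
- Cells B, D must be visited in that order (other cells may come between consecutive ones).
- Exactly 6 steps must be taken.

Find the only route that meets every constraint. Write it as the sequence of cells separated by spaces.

A B F D I J K

The waypoints must appear in the order B, D, with no cell reused.
Route from A: right 1 to B, down 1 to F, left 1 to D, down 1 to I, right 2 to K — 6 moves in all.
Check: order respected (B at step 1, D at step 3); 6 moves as required.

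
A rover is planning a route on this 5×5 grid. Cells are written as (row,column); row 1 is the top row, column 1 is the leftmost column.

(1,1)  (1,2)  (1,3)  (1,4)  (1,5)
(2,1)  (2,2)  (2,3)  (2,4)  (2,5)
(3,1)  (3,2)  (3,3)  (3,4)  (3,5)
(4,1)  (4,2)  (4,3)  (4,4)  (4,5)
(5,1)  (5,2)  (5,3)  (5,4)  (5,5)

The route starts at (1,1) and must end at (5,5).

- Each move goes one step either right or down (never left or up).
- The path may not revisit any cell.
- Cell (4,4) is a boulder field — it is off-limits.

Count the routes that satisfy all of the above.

30

A right/down-only route from (1,1) to (5,5) makes exactly 4 down-moves and 4 right-moves in some order.
With no other constraints that would be C(8,4) = 70 routes.
Subtract routes through each blocked cell (inclusion–exclusion for overlaps): − through (4,4): 40 → 30.
That gives 30 routes.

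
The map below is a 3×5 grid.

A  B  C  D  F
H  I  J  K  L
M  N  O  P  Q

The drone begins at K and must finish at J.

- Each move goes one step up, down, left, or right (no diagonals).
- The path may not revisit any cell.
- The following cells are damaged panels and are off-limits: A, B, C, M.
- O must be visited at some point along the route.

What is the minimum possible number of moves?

Any route passes through O somewhere between K and J. Summing Manhattan distances along the two legs (K → O → J) gives a lower bound of 2 + 1 = 3 moves.
A route of 3 moves achieves this: K → P → O → J.
Since 3 matches the lower bound, it is optimal.

3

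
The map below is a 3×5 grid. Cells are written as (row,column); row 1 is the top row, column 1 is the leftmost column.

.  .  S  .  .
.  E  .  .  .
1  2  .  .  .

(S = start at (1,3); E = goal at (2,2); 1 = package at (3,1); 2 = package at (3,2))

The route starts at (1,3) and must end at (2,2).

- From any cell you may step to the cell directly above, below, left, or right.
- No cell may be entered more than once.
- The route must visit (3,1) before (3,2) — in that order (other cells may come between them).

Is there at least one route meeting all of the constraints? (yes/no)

yes

One route that works: (1,3) → (1,2) → (1,1) → (2,1) → (3,1) → (3,2) → (2,2).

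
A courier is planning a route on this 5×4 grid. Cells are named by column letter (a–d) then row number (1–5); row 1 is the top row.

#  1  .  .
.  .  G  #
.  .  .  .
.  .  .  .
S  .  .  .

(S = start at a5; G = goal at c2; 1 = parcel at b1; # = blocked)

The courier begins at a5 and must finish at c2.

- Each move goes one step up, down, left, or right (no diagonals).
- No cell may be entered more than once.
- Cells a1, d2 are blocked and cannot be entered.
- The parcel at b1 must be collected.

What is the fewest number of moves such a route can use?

7

Any route passes through b1 somewhere between a5 and c2. Summing Manhattan distances along the two legs (a5 → b1 → c2) gives a lower bound of 5 + 2 = 7 moves.
A route of 7 moves achieves this: a5 → a4 → a3 → a2 → b2 → b1 → c1 → c2.
Since 7 matches the lower bound, it is optimal.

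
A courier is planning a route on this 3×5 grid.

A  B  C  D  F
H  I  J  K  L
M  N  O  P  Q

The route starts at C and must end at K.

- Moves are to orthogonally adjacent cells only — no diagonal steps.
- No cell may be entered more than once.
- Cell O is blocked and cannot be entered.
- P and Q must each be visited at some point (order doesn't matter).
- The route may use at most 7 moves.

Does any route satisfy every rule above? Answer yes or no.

One route that works: C → D → F → L → Q → P → K.

yes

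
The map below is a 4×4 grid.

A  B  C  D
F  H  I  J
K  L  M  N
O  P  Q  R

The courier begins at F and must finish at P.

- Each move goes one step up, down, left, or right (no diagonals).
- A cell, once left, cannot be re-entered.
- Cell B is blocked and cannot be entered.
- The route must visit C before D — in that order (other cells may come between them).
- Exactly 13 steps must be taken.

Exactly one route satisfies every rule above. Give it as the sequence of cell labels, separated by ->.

The waypoints must appear in the order C, D, with no cell reused.
Route from F: 2× right (reaching I), up to C, right to D, 3× down (reaching R), left to Q, up to M, 2× left (reaching K), down to O, right to P — 13 moves in all.
Check: order respected (C at step 3, D at step 4); 13 moves as required.

F -> H -> I -> C -> D -> J -> N -> R -> Q -> M -> L -> K -> O -> P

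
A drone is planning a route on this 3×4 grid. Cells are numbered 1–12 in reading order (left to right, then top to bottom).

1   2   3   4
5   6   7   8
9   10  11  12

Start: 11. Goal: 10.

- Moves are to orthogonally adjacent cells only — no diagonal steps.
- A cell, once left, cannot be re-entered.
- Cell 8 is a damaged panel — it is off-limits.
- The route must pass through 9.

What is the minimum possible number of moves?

Any route passes through 9 somewhere between 11 and 10. Summing Manhattan distances along the two legs (11 → 9 → 10) gives a lower bound of 2 + 1 = 3 moves.
The shortest route satisfying every rule uses 5 moves: 11 → 7 → 6 → 5 → 9 → 10.
The bound of 3 isn't tight here; checking systematically, no route of length 3 through 4 satisfies every constraint, so 5 is the minimum.

5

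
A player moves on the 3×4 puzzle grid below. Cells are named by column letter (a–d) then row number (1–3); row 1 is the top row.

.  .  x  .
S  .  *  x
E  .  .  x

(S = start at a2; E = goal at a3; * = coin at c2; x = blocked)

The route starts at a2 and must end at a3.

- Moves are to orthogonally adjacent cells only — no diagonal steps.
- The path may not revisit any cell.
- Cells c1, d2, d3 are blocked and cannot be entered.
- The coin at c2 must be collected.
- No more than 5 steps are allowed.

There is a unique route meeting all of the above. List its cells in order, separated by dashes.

a2 - b2 - c2 - c3 - b3 - a3

The 5-move cap with required stops at c2 leaves no slack for detours.
Route from a2: right 2 to c2, down 1 to c3, left 2 to a3 — 5 moves in all.
Check: all required cells visited; 5 ≤ 5 moves.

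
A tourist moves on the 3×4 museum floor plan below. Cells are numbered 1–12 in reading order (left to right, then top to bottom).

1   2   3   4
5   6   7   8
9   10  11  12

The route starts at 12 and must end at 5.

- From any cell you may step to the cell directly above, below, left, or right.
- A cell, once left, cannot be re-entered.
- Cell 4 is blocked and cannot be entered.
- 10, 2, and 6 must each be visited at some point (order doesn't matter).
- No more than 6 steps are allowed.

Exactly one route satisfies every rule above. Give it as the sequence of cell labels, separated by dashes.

12 - 11 - 10 - 6 - 2 - 1 - 5

Any route must reach 10, 2, and 6 and still end at 5 within 6 moves, so the order of the required stops is forced.
Route from 12: left 2 to 10, up 2 to 2, left 1 to 1, down 1 to 5 — 6 moves in all.
Check: all required cells visited; 6 ≤ 6 moves.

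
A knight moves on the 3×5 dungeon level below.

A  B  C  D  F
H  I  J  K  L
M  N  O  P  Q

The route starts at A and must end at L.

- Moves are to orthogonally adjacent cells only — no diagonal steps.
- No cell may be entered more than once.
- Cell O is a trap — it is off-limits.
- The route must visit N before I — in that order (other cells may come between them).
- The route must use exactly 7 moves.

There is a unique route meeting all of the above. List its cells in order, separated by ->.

The waypoints must appear in the order N, I, with no cell reused.
Route from A: 2× down (reaching M), right to N, up to I, 3× right (reaching L) — 7 moves in all.
Check: order respected (N at step 3, I at step 4); 7 moves as required.

A -> H -> M -> N -> I -> J -> K -> L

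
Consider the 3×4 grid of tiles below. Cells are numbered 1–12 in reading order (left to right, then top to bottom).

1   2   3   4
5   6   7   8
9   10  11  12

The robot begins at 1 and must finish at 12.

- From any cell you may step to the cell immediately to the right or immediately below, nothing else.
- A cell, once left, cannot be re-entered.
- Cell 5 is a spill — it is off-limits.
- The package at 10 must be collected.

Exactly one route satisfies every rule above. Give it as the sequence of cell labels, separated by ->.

1 -> 2 -> 6 -> 10 -> 11 -> 12

Moves only go right or down, so the column and row indices never decrease.
Route from 1: right 1 to 2, down 2 to 10, right 2 to 12 — 5 moves in all.
Check: all required cells visited.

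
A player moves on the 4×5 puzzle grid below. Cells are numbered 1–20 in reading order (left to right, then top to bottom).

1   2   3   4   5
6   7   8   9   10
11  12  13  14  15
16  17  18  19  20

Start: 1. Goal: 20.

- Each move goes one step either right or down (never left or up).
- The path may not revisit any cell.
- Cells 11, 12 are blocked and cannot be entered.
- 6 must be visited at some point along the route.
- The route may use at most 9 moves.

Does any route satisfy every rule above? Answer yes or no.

One route that works: 1 → 6 → 7 → 8 → 13 → 18 → 19 → 20.

yes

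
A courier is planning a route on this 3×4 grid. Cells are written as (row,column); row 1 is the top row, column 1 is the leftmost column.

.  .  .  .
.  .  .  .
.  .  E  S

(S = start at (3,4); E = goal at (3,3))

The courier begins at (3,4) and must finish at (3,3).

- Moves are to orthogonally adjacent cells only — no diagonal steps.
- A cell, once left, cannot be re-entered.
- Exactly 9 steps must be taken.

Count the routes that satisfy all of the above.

Need simple routes of exactly 9 moves from (3,4) to (3,3) (Manhattan distance 1, so 4 moves are spent on a detour and 4 undoing it).
Branch systematically from the start, pruning whenever the remaining move budget drops below the Manhattan distance to (3,3) or differs from it in parity. Every completion starts via (2,4): 9 (no valid completion starts via (3,3)).
That gives 9 routes.

9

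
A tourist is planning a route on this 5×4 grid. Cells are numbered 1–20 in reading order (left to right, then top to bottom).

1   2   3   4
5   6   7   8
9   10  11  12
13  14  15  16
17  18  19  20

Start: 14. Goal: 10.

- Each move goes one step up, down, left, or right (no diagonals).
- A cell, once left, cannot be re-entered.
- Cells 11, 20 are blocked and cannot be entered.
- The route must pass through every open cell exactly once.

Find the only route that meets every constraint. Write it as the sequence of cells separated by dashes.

14 - 13 - 17 - 18 - 19 - 15 - 16 - 12 - 8 - 4 - 3 - 7 - 6 - 2 - 1 - 5 - 9 - 10

Need to visit all 18 open cells exactly once, starting at 14 and ending at 10.
Cell 16 has only two open neighbours (12 and 15), so the path must pass straight through it: one of those is the cell it's entered from and the other is where it exits.
Route from 14: left to 13, down to 17, 2× right (reaching 19), up to 15, right to 16, 3× up (reaching 4), left to 3, down to 7, left to 6, up to 2, left to 1, 2× down (reaching 9), right to 10 — 17 moves in all.
Check: all 18 open cells covered.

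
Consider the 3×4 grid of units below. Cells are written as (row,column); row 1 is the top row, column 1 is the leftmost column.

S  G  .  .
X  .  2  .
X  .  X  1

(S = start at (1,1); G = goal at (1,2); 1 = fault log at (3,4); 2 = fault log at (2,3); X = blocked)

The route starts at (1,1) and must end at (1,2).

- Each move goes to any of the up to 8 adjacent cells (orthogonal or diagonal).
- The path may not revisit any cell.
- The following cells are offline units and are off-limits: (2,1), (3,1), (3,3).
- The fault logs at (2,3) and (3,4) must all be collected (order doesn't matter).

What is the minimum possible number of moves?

6

Any route passes through (2,3) and (3,4) in some order between (1,1) and (1,2). Summing Chebyshev distances along each leg and taking the cheapest ordering ((1,1) → (3,4) → (2,3) → (1,2)) gives a lower bound of 3 + 1 + 1 = 5 moves.
The shortest route satisfying every rule uses 6 moves: (1,1) → (2,2) → (1,3) → (2,4) → (3,4) → (2,3) → (1,2).
The no-revisit rule (legs can't share cells) pushes the minimum above the 5-move bound; an exhaustive check rules out every length from 5 to 5, leaving 6 as the minimum.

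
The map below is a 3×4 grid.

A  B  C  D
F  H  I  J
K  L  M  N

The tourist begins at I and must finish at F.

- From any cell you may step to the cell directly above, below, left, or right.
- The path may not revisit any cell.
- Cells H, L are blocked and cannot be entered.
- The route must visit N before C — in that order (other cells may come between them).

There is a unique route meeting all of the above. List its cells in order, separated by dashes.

I - M - N - J - D - C - B - A - F

The waypoints must appear in the order N, C, with no cell reused.
Route from I: down to M, right to N, 2× up (reaching D), 3× left (reaching A), down to F — 8 moves in all.
Check: order respected (N at step 2, C at step 5).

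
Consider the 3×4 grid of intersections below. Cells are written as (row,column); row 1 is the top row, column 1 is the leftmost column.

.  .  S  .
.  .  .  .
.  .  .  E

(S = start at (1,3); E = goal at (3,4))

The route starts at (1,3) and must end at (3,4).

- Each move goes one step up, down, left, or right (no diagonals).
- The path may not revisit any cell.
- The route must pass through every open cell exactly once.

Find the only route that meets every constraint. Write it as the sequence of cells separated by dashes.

Need to visit all 12 open cells exactly once, starting at (1,3) and ending at (3,4).
Cell (3,1) has only two open neighbours ((2,1) and (3,2)), so the path must pass straight through it: one of those is the cell it's entered from and the other is where it exits.
Route from (1,3): right to (1,4), down to (2,4), 2× left (reaching (2,2)), up to (1,2), left to (1,1), 2× down (reaching (3,1)), 3× right (reaching (3,4)) — 11 moves in all.
Check: all 12 open cells covered.

(1,3) - (1,4) - (2,4) - (2,3) - (2,2) - (1,2) - (1,1) - (2,1) - (3,1) - (3,2) - (3,3) - (3,4)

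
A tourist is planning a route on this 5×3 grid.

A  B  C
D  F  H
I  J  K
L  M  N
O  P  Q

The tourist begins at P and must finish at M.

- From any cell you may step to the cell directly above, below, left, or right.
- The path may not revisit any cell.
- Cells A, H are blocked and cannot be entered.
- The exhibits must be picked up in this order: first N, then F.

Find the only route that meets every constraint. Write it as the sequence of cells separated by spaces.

The waypoints must appear in the order N, F, with no cell reused.
Route from P: right to Q, 2× up (reaching K), left to J, up to F, left to D, 2× down (reaching L), right to M — 9 moves in all.
Check: order respected (N at step 2, F at step 5).

P Q N K J F D I L M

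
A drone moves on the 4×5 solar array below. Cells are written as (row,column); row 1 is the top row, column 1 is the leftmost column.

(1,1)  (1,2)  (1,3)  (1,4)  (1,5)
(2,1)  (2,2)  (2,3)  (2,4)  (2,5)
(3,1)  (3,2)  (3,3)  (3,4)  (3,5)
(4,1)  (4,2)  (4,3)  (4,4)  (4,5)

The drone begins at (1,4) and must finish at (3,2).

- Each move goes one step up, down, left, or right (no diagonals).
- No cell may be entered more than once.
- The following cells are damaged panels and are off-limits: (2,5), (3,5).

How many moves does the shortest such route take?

4

The Manhattan distance from (1,4) to (3,2) is |1−3| + |4−2| = 4, so at least 4 moves are needed.
A route of 4 moves achieves this: (1,4) → (2,4) → (3,4) → (3,3) → (3,2).
Since 4 matches the lower bound, it is optimal.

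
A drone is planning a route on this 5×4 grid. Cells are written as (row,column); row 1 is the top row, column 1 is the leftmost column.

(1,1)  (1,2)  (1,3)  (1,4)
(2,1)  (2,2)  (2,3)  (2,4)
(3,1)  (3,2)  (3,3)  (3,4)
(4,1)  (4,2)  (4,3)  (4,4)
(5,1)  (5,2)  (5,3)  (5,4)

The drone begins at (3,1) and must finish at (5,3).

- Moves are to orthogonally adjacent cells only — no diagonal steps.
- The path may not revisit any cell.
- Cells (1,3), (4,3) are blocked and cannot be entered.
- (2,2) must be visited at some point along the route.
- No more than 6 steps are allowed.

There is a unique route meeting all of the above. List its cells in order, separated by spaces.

Any route must reach (2,2) and still end at (5,3) within 6 moves, so the order of the required stops is forced.
Route from (3,1): up to (2,1), right to (2,2), 3× down (reaching (5,2)), right to (5,3) — 6 moves in all.
Check: all required cells visited; 6 ≤ 6 moves.

(3,1) (2,1) (2,2) (3,2) (4,2) (5,2) (5,3)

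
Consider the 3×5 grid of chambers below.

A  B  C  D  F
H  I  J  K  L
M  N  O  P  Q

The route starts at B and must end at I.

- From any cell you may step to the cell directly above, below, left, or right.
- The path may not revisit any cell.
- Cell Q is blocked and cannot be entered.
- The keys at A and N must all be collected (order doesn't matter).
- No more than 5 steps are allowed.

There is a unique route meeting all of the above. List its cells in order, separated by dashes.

The 5-move cap with required stops at A, N leaves no slack for detours.
Route from B: left 1 to A, down 2 to M, right 1 to N, up 1 to I — 5 moves in all.
Check: all required cells visited; 5 ≤ 5 moves.

B - A - H - M - N - I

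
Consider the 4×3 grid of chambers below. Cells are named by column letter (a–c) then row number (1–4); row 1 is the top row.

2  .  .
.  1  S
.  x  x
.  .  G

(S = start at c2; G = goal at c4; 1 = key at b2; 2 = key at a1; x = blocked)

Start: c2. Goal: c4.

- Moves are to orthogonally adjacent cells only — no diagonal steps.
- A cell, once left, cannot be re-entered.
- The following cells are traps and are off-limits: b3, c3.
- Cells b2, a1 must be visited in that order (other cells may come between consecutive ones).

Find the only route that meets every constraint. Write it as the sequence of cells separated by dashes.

The waypoints must appear in the order b2, a1, with no cell reused.
Route from c2: left to b2, up to b1, left to a1, 3× down (reaching a4), 2× right (reaching c4) — 8 moves in all.
Check: order respected (1 at step 1, 2 at step 3).

c2 - b2 - b1 - a1 - a2 - a3 - a4 - b4 - c4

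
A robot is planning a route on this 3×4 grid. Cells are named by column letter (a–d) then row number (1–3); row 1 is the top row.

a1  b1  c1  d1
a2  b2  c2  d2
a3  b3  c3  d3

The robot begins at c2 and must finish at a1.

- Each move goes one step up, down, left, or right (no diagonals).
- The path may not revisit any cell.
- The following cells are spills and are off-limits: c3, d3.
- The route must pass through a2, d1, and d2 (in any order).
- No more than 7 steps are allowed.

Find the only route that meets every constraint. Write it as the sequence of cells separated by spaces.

c2 d2 d1 c1 b1 b2 a2 a1

Any route must reach a2, d1, and d2 and still end at a1 within 7 moves, so the order of the required stops is forced.
Route from c2: right 1 to d2, up 1 to d1, left 2 to b1, down 1 to b2, left 1 to a2, up 1 to a1 — 7 moves in all.
Check: all required cells visited; 7 ≤ 7 moves.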